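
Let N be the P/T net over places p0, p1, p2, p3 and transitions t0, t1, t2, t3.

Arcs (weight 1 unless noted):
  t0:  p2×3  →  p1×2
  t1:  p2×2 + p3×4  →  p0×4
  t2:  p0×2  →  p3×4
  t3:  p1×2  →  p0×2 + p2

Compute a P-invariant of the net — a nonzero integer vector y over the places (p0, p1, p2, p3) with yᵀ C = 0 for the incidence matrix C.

y = (p0:2, p1:3, p2:2, p3:1)

Incidence matrix C (rows=places, cols=transitions):
       t0   t1   t2   t3
   p0   0    4   -2    2
   p1   2    0    0   -2
   p2  -3   -2    0    1
   p3   0   -4    4    0

Candidate y = [2, 3, 2, 1]; check y·C column-wise:
  col t0: 2·0 + 3·2 + 2·-3 + 1·0 = 0
  col t1: 2·4 + 3·0 + 2·-2 + 1·-4 = 0
  col t2: 2·-2 + 3·0 + 2·0 + 1·4 = 0
  col t3: 2·2 + 3·-2 + 2·1 + 1·0 = 0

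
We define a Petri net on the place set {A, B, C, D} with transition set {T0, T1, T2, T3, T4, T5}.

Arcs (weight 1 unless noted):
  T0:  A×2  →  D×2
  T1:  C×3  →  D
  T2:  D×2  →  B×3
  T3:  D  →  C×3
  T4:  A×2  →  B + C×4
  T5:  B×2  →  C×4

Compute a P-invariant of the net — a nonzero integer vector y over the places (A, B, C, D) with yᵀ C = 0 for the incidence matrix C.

Incidence matrix C (rows=places, cols=transitions):
       T0   T1   T2   T3   T4   T5
    A  -2    0    0    0   -2    0
    B   0    0    3    0    1   -2
    C   0   -3    0    3    4    4
    D   2    1   -2   -1    0    0

Candidate y = [3, 2, 1, 3]; check y·C column-wise:
  col T0: 3·-2 + 2·0 + 1·0 + 3·2 = 0
  col T1: 3·0 + 2·0 + 1·-3 + 3·1 = 0
  col T2: 3·0 + 2·3 + 1·0 + 3·-2 = 0
  col T3: 3·0 + 2·0 + 1·3 + 3·-1 = 0
  col T4: 3·-2 + 2·1 + 1·4 + 3·0 = 0
  col T5: 3·0 + 2·-2 + 1·4 + 3·0 = 0

y = (A:3, B:2, C:1, D:3)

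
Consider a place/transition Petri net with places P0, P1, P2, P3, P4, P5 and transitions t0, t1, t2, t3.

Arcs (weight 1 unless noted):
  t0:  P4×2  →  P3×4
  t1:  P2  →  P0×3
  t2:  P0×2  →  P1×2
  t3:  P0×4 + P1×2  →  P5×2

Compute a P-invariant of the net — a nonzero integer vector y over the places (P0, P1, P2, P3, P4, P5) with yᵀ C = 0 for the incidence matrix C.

y = (P0:0, P1:0, P2:0, P3:1, P4:2, P5:0)

Incidence matrix C (rows=places, cols=transitions):
       t0   t1   t2   t3
   P0   0    3   -2   -4
   P1   0    0    2   -2
   P2   0   -1    0    0
   P3   4    0    0    0
   P4  -2    0    0    0
   P5   0    0    0    2

Candidate y = [0, 0, 0, 1, 2, 0]; check y·C column-wise:
  col t0: 1·4 + 2·-2 = 0
  col t1: 0·3 + 0·-1 + 1·0 + 2·0 = 0
  col t2: 0·-2 + 0·2 + 1·0 + 2·0 = 0
  col t3: 0·-4 + 0·-2 + 1·0 + 2·0 + 0·2 = 0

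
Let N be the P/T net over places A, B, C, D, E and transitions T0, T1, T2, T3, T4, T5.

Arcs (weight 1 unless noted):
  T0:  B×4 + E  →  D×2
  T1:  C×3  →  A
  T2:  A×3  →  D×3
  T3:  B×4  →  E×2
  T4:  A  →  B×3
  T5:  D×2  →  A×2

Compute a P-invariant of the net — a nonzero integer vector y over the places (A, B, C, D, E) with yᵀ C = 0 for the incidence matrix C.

y = (A:3, B:1, C:1, D:3, E:2)

Incidence matrix C (rows=places, cols=transitions):
       T0   T1   T2   T3   T4   T5
    A   0    1   -3    0   -1    2
    B  -4    0    0   -4    3    0
    C   0   -3    0    0    0    0
    D   2    0    3    0    0   -2
    E  -1    0    0    2    0    0

Candidate y = [3, 1, 1, 3, 2]; check y·C column-wise:
  col T0: 3·0 + 1·-4 + 1·0 + 3·2 + 2·-1 = 0
  col T1: 3·1 + 1·0 + 1·-3 + 3·0 + 2·0 = 0
  col T2: 3·-3 + 1·0 + 1·0 + 3·3 + 2·0 = 0
  col T3: 3·0 + 1·-4 + 1·0 + 3·0 + 2·2 = 0
  col T4: 3·-1 + 1·3 + 1·0 + 3·0 + 2·0 = 0
  col T5: 3·2 + 1·0 + 1·0 + 3·-2 + 2·0 = 0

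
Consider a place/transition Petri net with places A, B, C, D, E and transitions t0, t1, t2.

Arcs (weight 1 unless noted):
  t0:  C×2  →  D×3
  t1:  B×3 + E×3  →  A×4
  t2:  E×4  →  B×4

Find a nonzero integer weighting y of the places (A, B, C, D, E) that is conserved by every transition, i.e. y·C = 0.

y = (A:0, B:0, C:3, D:2, E:0)

Incidence matrix C (rows=places, cols=transitions):
       t0   t1   t2
    A   0    4    0
    B   0   -3    4
    C  -2    0    0
    D   3    0    0
    E   0   -3   -4

Candidate y = [0, 0, 3, 2, 0]; check y·C column-wise:
  col t0: 3·-2 + 2·3 = 0
  col t1: 0·4 + 0·-3 + 3·0 + 2·0 + 0·-3 = 0
  col t2: 0·4 + 3·0 + 2·0 + 0·-4 = 0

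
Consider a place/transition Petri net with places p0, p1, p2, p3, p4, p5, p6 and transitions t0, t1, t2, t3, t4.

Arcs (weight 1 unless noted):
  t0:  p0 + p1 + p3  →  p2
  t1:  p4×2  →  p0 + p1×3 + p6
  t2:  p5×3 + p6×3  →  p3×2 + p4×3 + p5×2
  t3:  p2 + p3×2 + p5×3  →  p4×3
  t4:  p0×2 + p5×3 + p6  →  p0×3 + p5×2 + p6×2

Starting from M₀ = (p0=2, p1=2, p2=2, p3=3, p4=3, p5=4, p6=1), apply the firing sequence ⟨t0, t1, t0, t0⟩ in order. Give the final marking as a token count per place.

step 1: fire t0:  (p0=2, p1=2, p2=2, p3=3, p4=3, p5=4, p6=1) → (p0=1, p1=1, p2=3, p3=2, p4=3, p5=4, p6=1)
step 2: fire t1:  (p0=1, p1=1, p2=3, p3=2, p4=3, p5=4, p6=1) → (p0=2, p1=4, p2=3, p3=2, p4=1, p5=4, p6=2)
step 3: fire t0:  (p0=2, p1=4, p2=3, p3=2, p4=1, p5=4, p6=2) → (p0=1, p1=3, p2=4, p3=1, p4=1, p5=4, p6=2)
step 4: fire t0:  (p0=1, p1=3, p2=4, p3=1, p4=1, p5=4, p6=2) → (p0=0, p1=2, p2=5, p3=0, p4=1, p5=4, p6=2)

(p0=0, p1=2, p2=5, p3=0, p4=1, p5=4, p6=2)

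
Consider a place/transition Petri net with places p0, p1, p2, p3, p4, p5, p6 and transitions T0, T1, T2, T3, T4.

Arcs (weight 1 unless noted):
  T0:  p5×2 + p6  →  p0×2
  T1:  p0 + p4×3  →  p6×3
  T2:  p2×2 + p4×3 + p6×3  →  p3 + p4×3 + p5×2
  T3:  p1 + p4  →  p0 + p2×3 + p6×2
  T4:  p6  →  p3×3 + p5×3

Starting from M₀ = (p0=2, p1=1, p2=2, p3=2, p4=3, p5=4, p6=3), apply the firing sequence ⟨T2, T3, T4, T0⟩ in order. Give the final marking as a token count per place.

step 1: fire T2:  (p0=2, p1=1, p2=2, p3=2, p4=3, p5=4, p6=3) → (p0=2, p1=1, p2=0, p3=3, p4=3, p5=6, p6=0)
step 2: fire T3:  (p0=2, p1=1, p2=0, p3=3, p4=3, p5=6, p6=0) → (p0=3, p1=0, p2=3, p3=3, p4=2, p5=6, p6=2)
step 3: fire T4:  (p0=3, p1=0, p2=3, p3=3, p4=2, p5=6, p6=2) → (p0=3, p1=0, p2=3, p3=6, p4=2, p5=9, p6=1)
step 4: fire T0:  (p0=3, p1=0, p2=3, p3=6, p4=2, p5=9, p6=1) → (p0=5, p1=0, p2=3, p3=6, p4=2, p5=7, p6=0)

(p0=5, p1=0, p2=3, p3=6, p4=2, p5=7, p6=0)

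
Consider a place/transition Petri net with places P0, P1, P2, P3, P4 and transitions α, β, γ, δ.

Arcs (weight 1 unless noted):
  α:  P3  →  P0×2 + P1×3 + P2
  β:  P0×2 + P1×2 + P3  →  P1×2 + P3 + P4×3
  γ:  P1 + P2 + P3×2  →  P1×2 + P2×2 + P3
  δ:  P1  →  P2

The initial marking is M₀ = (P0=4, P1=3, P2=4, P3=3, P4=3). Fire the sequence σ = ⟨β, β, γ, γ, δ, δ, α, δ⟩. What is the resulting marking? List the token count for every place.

(P0=2, P1=5, P2=10, P3=0, P4=9)

step 1: fire β:  (P0=4, P1=3, P2=4, P3=3, P4=3) → (P0=2, P1=3, P2=4, P3=3, P4=6)
step 2: fire β:  (P0=2, P1=3, P2=4, P3=3, P4=6) → (P0=0, P1=3, P2=4, P3=3, P4=9)
step 3: fire γ:  (P0=0, P1=3, P2=4, P3=3, P4=9) → (P0=0, P1=4, P2=5, P3=2, P4=9)
step 4: fire γ:  (P0=0, P1=4, P2=5, P3=2, P4=9) → (P0=0, P1=5, P2=6, P3=1, P4=9)
step 5: fire δ:  (P0=0, P1=5, P2=6, P3=1, P4=9) → (P0=0, P1=4, P2=7, P3=1, P4=9)
step 6: fire δ:  (P0=0, P1=4, P2=7, P3=1, P4=9) → (P0=0, P1=3, P2=8, P3=1, P4=9)
step 7: fire α:  (P0=0, P1=3, P2=8, P3=1, P4=9) → (P0=2, P1=6, P2=9, P3=0, P4=9)
step 8: fire δ:  (P0=2, P1=6, P2=9, P3=0, P4=9) → (P0=2, P1=5, P2=10, P3=0, P4=9)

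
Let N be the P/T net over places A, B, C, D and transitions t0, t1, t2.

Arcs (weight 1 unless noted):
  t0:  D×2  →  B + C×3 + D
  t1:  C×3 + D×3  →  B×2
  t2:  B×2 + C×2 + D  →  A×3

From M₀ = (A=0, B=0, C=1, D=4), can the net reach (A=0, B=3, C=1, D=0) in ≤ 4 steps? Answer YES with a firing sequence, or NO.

YES — reachable via ⟨t0, t1⟩ (2 firings)

step 1: fire t0:  (A=0, B=0, C=1, D=4) → (A=0, B=1, C=4, D=3)
step 2: fire t1:  (A=0, B=1, C=4, D=3) → (A=0, B=3, C=1, D=0)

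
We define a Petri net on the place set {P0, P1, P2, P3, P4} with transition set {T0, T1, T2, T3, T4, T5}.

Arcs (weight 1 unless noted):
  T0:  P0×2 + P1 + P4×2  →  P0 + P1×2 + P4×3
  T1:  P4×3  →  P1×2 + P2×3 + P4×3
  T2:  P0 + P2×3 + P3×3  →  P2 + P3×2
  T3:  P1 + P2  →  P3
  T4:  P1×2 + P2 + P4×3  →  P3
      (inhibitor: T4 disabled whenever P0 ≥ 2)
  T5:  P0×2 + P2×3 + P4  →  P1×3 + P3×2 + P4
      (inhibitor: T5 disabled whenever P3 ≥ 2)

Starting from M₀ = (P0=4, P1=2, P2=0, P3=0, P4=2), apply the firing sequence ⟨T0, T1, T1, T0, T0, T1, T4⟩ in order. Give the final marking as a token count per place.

step 1: fire T0:  (P0=4, P1=2, P2=0, P3=0, P4=2) → (P0=3, P1=3, P2=0, P3=0, P4=3)
step 2: fire T1:  (P0=3, P1=3, P2=0, P3=0, P4=3) → (P0=3, P1=5, P2=3, P3=0, P4=3)
step 3: fire T1:  (P0=3, P1=5, P2=3, P3=0, P4=3) → (P0=3, P1=7, P2=6, P3=0, P4=3)
step 4: fire T0:  (P0=3, P1=7, P2=6, P3=0, P4=3) → (P0=2, P1=8, P2=6, P3=0, P4=4)
step 5: fire T0:  (P0=2, P1=8, P2=6, P3=0, P4=4) → (P0=1, P1=9, P2=6, P3=0, P4=5)
step 6: fire T1:  (P0=1, P1=9, P2=6, P3=0, P4=5) → (P0=1, P1=11, P2=9, P3=0, P4=5)
step 7: fire T4:  (P0=1, P1=11, P2=9, P3=0, P4=5) → (P0=1, P1=9, P2=8, P3=1, P4=2)

(P0=1, P1=9, P2=8, P3=1, P4=2)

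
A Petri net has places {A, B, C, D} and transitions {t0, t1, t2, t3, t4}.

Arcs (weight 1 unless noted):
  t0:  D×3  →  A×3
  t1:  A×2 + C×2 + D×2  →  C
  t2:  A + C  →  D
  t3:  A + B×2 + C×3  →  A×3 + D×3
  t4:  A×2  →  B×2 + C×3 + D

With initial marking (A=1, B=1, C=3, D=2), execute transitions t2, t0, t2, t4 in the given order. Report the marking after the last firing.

step 1: fire t2:  (A=1, B=1, C=3, D=2) → (A=0, B=1, C=2, D=3)
step 2: fire t0:  (A=0, B=1, C=2, D=3) → (A=3, B=1, C=2, D=0)
step 3: fire t2:  (A=3, B=1, C=2, D=0) → (A=2, B=1, C=1, D=1)
step 4: fire t4:  (A=2, B=1, C=1, D=1) → (A=0, B=3, C=4, D=2)

(A=0, B=3, C=4, D=2)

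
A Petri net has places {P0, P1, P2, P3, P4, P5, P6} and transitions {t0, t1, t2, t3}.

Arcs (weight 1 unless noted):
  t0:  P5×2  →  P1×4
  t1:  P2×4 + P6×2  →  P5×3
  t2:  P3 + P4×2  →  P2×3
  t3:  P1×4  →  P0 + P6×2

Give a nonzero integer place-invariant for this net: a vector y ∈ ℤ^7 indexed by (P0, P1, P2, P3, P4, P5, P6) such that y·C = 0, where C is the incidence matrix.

y = (P0:0, P1:0, P2:0, P3:2, P4:-1, P5:0, P6:0)

Incidence matrix C (rows=places, cols=transitions):
       t0   t1   t2   t3
   P0   0    0    0    1
   P1   4    0    0   -4
   P2   0   -4    3    0
   P3   0    0   -1    0
   P4   0    0   -2    0
   P5  -2    3    0    0
   P6   0   -2    0    2

Candidate y = [0, 0, 0, 2, -1, 0, 0]; check y·C column-wise:
  col t0: 0·4 + 2·0 + -1·0 + 0·-2 = 0
  col t1: 0·-4 + 2·0 + -1·0 + 0·3 + 0·-2 = 0
  col t2: 0·3 + 2·-1 + -1·-2 = 0
  col t3: 0·1 + 0·-4 + 2·0 + -1·0 + 0·2 = 0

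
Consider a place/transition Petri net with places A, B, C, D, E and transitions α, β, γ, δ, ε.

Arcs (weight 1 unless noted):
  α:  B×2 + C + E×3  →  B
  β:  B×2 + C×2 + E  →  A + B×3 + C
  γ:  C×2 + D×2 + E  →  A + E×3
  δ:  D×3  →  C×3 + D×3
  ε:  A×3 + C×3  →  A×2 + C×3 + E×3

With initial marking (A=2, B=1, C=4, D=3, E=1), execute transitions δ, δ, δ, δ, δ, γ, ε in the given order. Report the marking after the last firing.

step 1: fire δ:  (A=2, B=1, C=4, D=3, E=1) → (A=2, B=1, C=7, D=3, E=1)
step 2: fire δ:  (A=2, B=1, C=7, D=3, E=1) → (A=2, B=1, C=10, D=3, E=1)
step 3: fire δ:  (A=2, B=1, C=10, D=3, E=1) → (A=2, B=1, C=13, D=3, E=1)
step 4: fire δ:  (A=2, B=1, C=13, D=3, E=1) → (A=2, B=1, C=16, D=3, E=1)
step 5: fire δ:  (A=2, B=1, C=16, D=3, E=1) → (A=2, B=1, C=19, D=3, E=1)
step 6: fire γ:  (A=2, B=1, C=19, D=3, E=1) → (A=3, B=1, C=17, D=1, E=3)
step 7: fire ε:  (A=3, B=1, C=17, D=1, E=3) → (A=2, B=1, C=17, D=1, E=6)

(A=2, B=1, C=17, D=1, E=6)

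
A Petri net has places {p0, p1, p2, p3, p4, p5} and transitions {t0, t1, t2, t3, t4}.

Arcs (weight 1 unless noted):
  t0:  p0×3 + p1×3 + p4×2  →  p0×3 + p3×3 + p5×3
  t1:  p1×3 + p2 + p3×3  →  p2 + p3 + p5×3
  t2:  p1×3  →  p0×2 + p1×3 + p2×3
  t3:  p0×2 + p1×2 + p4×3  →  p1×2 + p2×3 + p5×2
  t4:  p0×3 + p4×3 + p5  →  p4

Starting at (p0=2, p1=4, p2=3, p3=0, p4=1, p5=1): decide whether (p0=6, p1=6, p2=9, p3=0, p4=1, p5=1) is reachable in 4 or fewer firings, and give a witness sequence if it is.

NO — not reachable within 4 firings

depth 0: 1 marking
depth 1: 2 markings reached so far
depth 2: 3 markings reached so far
depth 3: 4 markings reached so far
depth 4: 5 markings reached so far
target is not among the 5 markings reachable within 4 steps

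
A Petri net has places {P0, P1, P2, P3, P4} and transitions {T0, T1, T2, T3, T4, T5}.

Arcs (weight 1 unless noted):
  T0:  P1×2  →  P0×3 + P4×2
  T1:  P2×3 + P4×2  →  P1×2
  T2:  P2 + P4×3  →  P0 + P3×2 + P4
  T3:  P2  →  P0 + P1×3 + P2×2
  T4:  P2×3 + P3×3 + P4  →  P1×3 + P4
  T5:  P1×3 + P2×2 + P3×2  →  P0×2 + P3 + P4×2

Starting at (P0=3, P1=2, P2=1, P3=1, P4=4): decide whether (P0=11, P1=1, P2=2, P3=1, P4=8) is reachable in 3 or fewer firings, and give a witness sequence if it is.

depth 0: 1 marking
depth 1: 4 markings reached so far
depth 2: 8 markings reached so far
depth 3: 14 markings reached so far
target is not among the 14 markings reachable within 3 steps

NO — not reachable within 3 firings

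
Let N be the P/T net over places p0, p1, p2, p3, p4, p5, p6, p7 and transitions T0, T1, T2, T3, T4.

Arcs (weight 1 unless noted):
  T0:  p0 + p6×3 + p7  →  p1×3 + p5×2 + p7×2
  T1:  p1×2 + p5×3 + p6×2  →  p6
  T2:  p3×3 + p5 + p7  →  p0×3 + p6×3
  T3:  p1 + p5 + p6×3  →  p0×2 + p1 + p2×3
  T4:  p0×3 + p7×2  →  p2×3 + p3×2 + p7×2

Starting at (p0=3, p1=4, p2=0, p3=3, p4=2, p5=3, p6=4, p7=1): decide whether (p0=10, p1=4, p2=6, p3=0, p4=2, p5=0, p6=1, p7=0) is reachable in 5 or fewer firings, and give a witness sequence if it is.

YES — reachable via ⟨T2, T3, T3⟩ (3 firings)

step 1: fire T2:  (p0=3, p1=4, p2=0, p3=3, p4=2, p5=3, p6=4, p7=1) → (p0=6, p1=4, p2=0, p3=0, p4=2, p5=2, p6=7, p7=0)
step 2: fire T3:  (p0=6, p1=4, p2=0, p3=0, p4=2, p5=2, p6=7, p7=0) → (p0=8, p1=4, p2=3, p3=0, p4=2, p5=1, p6=4, p7=0)
step 3: fire T3:  (p0=8, p1=4, p2=3, p3=0, p4=2, p5=1, p6=4, p7=0) → (p0=10, p1=4, p2=6, p3=0, p4=2, p5=0, p6=1, p7=0)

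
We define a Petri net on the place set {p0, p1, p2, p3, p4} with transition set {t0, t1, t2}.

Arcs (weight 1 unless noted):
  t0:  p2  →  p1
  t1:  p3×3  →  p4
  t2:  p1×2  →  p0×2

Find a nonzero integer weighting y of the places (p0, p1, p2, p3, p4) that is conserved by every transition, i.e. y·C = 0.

y = (p0:1, p1:1, p2:1, p3:0, p4:0)

Incidence matrix C (rows=places, cols=transitions):
       t0   t1   t2
   p0   0    0    2
   p1   1    0   -2
   p2  -1    0    0
   p3   0   -3    0
   p4   0    1    0

Candidate y = [1, 1, 1, 0, 0]; check y·C column-wise:
  col t0: 1·0 + 1·1 + 1·-1 = 0
  col t1: 1·0 + 1·0 + 1·0 + 0·-3 + 0·1 = 0
  col t2: 1·2 + 1·-2 + 1·0 = 0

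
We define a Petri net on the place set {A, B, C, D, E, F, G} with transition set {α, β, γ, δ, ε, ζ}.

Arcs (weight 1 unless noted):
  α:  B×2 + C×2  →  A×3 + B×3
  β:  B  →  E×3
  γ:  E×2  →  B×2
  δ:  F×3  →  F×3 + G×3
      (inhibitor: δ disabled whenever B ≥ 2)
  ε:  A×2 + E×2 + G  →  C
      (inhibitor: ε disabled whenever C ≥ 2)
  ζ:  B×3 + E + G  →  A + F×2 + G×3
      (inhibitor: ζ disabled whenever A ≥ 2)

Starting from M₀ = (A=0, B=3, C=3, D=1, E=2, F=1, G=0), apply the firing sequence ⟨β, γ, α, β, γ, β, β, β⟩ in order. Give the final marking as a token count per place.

(A=3, B=3, C=1, D=1, E=13, F=1, G=0)

step 1: fire β:  (A=0, B=3, C=3, D=1, E=2, F=1, G=0) → (A=0, B=2, C=3, D=1, E=5, F=1, G=0)
step 2: fire γ:  (A=0, B=2, C=3, D=1, E=5, F=1, G=0) → (A=0, B=4, C=3, D=1, E=3, F=1, G=0)
step 3: fire α:  (A=0, B=4, C=3, D=1, E=3, F=1, G=0) → (A=3, B=5, C=1, D=1, E=3, F=1, G=0)
step 4: fire β:  (A=3, B=5, C=1, D=1, E=3, F=1, G=0) → (A=3, B=4, C=1, D=1, E=6, F=1, G=0)
step 5: fire γ:  (A=3, B=4, C=1, D=1, E=6, F=1, G=0) → (A=3, B=6, C=1, D=1, E=4, F=1, G=0)
step 6: fire β:  (A=3, B=6, C=1, D=1, E=4, F=1, G=0) → (A=3, B=5, C=1, D=1, E=7, F=1, G=0)
step 7: fire β:  (A=3, B=5, C=1, D=1, E=7, F=1, G=0) → (A=3, B=4, C=1, D=1, E=10, F=1, G=0)
step 8: fire β:  (A=3, B=4, C=1, D=1, E=10, F=1, G=0) → (A=3, B=3, C=1, D=1, E=13, F=1, G=0)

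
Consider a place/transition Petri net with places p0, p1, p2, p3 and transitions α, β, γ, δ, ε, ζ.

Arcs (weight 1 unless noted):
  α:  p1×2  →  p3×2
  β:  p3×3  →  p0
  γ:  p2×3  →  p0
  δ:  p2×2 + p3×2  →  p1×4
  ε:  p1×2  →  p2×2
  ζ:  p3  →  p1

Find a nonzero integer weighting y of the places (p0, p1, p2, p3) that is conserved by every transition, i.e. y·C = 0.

y = (p0:3, p1:1, p2:1, p3:1)

Incidence matrix C (rows=places, cols=transitions):
        α    β    γ    δ    ε    ζ
   p0   0    1    1    0    0    0
   p1  -2    0    0    4   -2    1
   p2   0    0   -3   -2    2    0
   p3   2   -3    0   -2    0   -1

Candidate y = [3, 1, 1, 1]; check y·C column-wise:
  col α: 3·0 + 1·-2 + 1·0 + 1·2 = 0
  col β: 3·1 + 1·0 + 1·0 + 1·-3 = 0
  col γ: 3·1 + 1·0 + 1·-3 + 1·0 = 0
  col δ: 3·0 + 1·4 + 1·-2 + 1·-2 = 0
  col ε: 3·0 + 1·-2 + 1·2 + 1·0 = 0
  col ζ: 3·0 + 1·1 + 1·0 + 1·-1 = 0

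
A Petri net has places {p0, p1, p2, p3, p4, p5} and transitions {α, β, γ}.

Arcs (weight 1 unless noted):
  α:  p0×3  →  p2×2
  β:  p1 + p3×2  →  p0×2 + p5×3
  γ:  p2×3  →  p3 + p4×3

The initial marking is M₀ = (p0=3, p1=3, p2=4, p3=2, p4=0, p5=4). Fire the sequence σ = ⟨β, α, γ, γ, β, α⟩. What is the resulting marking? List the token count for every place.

(p0=1, p1=1, p2=2, p3=0, p4=6, p5=10)

step 1: fire β:  (p0=3, p1=3, p2=4, p3=2, p4=0, p5=4) → (p0=5, p1=2, p2=4, p3=0, p4=0, p5=7)
step 2: fire α:  (p0=5, p1=2, p2=4, p3=0, p4=0, p5=7) → (p0=2, p1=2, p2=6, p3=0, p4=0, p5=7)
step 3: fire γ:  (p0=2, p1=2, p2=6, p3=0, p4=0, p5=7) → (p0=2, p1=2, p2=3, p3=1, p4=3, p5=7)
step 4: fire γ:  (p0=2, p1=2, p2=3, p3=1, p4=3, p5=7) → (p0=2, p1=2, p2=0, p3=2, p4=6, p5=7)
step 5: fire β:  (p0=2, p1=2, p2=0, p3=2, p4=6, p5=7) → (p0=4, p1=1, p2=0, p3=0, p4=6, p5=10)
step 6: fire α:  (p0=4, p1=1, p2=0, p3=0, p4=6, p5=10) → (p0=1, p1=1, p2=2, p3=0, p4=6, p5=10)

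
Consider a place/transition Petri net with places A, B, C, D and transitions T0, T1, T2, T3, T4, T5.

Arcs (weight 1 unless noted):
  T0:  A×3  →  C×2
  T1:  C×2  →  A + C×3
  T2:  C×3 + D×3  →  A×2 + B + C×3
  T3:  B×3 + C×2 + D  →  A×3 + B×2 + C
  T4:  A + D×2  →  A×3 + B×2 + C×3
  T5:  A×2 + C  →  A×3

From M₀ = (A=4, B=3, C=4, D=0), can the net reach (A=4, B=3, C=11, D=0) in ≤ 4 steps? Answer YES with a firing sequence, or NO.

depth 0: 1 marking
depth 1: 4 markings reached so far
depth 2: 9 markings reached so far
depth 3: 16 markings reached so far
depth 4: 28 markings reached so far
target is not among the 28 markings reachable within 4 steps

NO — not reachable within 4 firings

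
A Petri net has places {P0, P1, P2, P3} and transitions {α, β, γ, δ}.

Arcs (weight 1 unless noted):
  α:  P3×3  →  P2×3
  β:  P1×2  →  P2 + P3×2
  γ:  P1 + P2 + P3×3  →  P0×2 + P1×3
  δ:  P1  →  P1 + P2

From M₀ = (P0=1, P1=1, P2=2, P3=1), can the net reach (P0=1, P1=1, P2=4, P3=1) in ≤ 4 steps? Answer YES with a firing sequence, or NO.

step 1: fire δ:  (P0=1, P1=1, P2=2, P3=1) → (P0=1, P1=1, P2=3, P3=1)
step 2: fire δ:  (P0=1, P1=1, P2=3, P3=1) → (P0=1, P1=1, P2=4, P3=1)

YES — reachable via ⟨δ, δ⟩ (2 firings)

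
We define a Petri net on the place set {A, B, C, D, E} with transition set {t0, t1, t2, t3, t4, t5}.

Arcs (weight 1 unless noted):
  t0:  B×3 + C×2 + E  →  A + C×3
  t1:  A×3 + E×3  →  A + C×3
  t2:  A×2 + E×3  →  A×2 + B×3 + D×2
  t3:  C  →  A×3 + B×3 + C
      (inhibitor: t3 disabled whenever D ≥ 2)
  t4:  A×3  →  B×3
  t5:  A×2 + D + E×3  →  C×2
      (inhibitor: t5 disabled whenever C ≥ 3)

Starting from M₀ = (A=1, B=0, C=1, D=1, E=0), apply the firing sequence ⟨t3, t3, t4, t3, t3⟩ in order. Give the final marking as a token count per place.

(A=10, B=15, C=1, D=1, E=0)

step 1: fire t3:  (A=1, B=0, C=1, D=1, E=0) → (A=4, B=3, C=1, D=1, E=0)
step 2: fire t3:  (A=4, B=3, C=1, D=1, E=0) → (A=7, B=6, C=1, D=1, E=0)
step 3: fire t4:  (A=7, B=6, C=1, D=1, E=0) → (A=4, B=9, C=1, D=1, E=0)
step 4: fire t3:  (A=4, B=9, C=1, D=1, E=0) → (A=7, B=12, C=1, D=1, E=0)
step 5: fire t3:  (A=7, B=12, C=1, D=1, E=0) → (A=10, B=15, C=1, D=1, E=0)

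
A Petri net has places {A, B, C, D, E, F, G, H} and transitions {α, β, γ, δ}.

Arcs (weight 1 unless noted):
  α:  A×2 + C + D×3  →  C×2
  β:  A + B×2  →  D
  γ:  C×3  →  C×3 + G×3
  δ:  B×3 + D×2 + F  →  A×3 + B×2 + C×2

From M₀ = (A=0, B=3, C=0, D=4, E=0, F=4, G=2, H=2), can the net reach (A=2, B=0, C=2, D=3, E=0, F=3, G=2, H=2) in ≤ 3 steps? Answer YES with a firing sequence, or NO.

YES — reachable via ⟨δ, β⟩ (2 firings)

step 1: fire δ:  (A=0, B=3, C=0, D=4, E=0, F=4, G=2, H=2) → (A=3, B=2, C=2, D=2, E=0, F=3, G=2, H=2)
step 2: fire β:  (A=3, B=2, C=2, D=2, E=0, F=3, G=2, H=2) → (A=2, B=0, C=2, D=3, E=0, F=3, G=2, H=2)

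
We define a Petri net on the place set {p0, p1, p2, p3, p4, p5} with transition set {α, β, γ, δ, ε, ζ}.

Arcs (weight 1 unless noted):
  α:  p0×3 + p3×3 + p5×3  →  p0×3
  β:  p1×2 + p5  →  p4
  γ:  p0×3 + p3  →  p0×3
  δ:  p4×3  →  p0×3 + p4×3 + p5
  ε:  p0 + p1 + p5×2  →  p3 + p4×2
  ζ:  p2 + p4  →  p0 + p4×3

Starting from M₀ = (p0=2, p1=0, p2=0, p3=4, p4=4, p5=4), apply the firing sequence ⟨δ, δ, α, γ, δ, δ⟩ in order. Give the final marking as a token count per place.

step 1: fire δ:  (p0=2, p1=0, p2=0, p3=4, p4=4, p5=4) → (p0=5, p1=0, p2=0, p3=4, p4=4, p5=5)
step 2: fire δ:  (p0=5, p1=0, p2=0, p3=4, p4=4, p5=5) → (p0=8, p1=0, p2=0, p3=4, p4=4, p5=6)
step 3: fire α:  (p0=8, p1=0, p2=0, p3=4, p4=4, p5=6) → (p0=8, p1=0, p2=0, p3=1, p4=4, p5=3)
step 4: fire γ:  (p0=8, p1=0, p2=0, p3=1, p4=4, p5=3) → (p0=8, p1=0, p2=0, p3=0, p4=4, p5=3)
step 5: fire δ:  (p0=8, p1=0, p2=0, p3=0, p4=4, p5=3) → (p0=11, p1=0, p2=0, p3=0, p4=4, p5=4)
step 6: fire δ:  (p0=11, p1=0, p2=0, p3=0, p4=4, p5=4) → (p0=14, p1=0, p2=0, p3=0, p4=4, p5=5)

(p0=14, p1=0, p2=0, p3=0, p4=4, p5=5)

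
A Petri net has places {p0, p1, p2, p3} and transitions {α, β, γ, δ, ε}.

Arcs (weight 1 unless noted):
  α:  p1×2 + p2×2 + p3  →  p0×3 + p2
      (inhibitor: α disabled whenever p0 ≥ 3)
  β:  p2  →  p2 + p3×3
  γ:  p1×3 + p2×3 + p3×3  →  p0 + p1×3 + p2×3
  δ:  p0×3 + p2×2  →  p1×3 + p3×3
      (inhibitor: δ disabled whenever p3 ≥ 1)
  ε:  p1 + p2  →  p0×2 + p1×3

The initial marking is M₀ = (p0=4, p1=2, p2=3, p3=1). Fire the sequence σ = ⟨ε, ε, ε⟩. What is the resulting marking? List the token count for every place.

step 1: fire ε:  (p0=4, p1=2, p2=3, p3=1) → (p0=6, p1=4, p2=2, p3=1)
step 2: fire ε:  (p0=6, p1=4, p2=2, p3=1) → (p0=8, p1=6, p2=1, p3=1)
step 3: fire ε:  (p0=8, p1=6, p2=1, p3=1) → (p0=10, p1=8, p2=0, p3=1)

(p0=10, p1=8, p2=0, p3=1)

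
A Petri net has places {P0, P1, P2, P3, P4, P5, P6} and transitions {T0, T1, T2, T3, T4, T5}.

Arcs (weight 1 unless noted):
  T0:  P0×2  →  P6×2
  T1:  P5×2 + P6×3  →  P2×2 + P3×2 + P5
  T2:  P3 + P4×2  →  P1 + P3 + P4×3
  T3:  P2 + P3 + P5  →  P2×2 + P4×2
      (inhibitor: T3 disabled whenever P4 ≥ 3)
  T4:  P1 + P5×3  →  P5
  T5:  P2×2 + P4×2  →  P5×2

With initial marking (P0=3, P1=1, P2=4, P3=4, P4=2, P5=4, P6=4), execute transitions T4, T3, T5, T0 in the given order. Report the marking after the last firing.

(P0=1, P1=0, P2=3, P3=3, P4=2, P5=3, P6=6)

step 1: fire T4:  (P0=3, P1=1, P2=4, P3=4, P4=2, P5=4, P6=4) → (P0=3, P1=0, P2=4, P3=4, P4=2, P5=2, P6=4)
step 2: fire T3:  (P0=3, P1=0, P2=4, P3=4, P4=2, P5=2, P6=4) → (P0=3, P1=0, P2=5, P3=3, P4=4, P5=1, P6=4)
step 3: fire T5:  (P0=3, P1=0, P2=5, P3=3, P4=4, P5=1, P6=4) → (P0=3, P1=0, P2=3, P3=3, P4=2, P5=3, P6=4)
step 4: fire T0:  (P0=3, P1=0, P2=3, P3=3, P4=2, P5=3, P6=4) → (P0=1, P1=0, P2=3, P3=3, P4=2, P5=3, P6=6)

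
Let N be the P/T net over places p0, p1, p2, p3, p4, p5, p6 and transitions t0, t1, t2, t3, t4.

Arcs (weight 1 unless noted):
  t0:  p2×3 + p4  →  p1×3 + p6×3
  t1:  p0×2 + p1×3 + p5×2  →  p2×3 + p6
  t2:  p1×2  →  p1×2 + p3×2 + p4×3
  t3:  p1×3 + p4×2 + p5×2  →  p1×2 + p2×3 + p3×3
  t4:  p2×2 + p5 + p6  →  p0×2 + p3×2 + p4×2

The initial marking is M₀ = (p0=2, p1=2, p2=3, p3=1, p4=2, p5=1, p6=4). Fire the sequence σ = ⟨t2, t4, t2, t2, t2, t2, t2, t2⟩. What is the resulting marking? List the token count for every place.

step 1: fire t2:  (p0=2, p1=2, p2=3, p3=1, p4=2, p5=1, p6=4) → (p0=2, p1=2, p2=3, p3=3, p4=5, p5=1, p6=4)
step 2: fire t4:  (p0=2, p1=2, p2=3, p3=3, p4=5, p5=1, p6=4) → (p0=4, p1=2, p2=1, p3=5, p4=7, p5=0, p6=3)
step 3: fire t2:  (p0=4, p1=2, p2=1, p3=5, p4=7, p5=0, p6=3) → (p0=4, p1=2, p2=1, p3=7, p4=10, p5=0, p6=3)
step 4: fire t2:  (p0=4, p1=2, p2=1, p3=7, p4=10, p5=0, p6=3) → (p0=4, p1=2, p2=1, p3=9, p4=13, p5=0, p6=3)
step 5: fire t2:  (p0=4, p1=2, p2=1, p3=9, p4=13, p5=0, p6=3) → (p0=4, p1=2, p2=1, p3=11, p4=16, p5=0, p6=3)
step 6: fire t2:  (p0=4, p1=2, p2=1, p3=11, p4=16, p5=0, p6=3) → (p0=4, p1=2, p2=1, p3=13, p4=19, p5=0, p6=3)
step 7: fire t2:  (p0=4, p1=2, p2=1, p3=13, p4=19, p5=0, p6=3) → (p0=4, p1=2, p2=1, p3=15, p4=22, p5=0, p6=3)
step 8: fire t2:  (p0=4, p1=2, p2=1, p3=15, p4=22, p5=0, p6=3) → (p0=4, p1=2, p2=1, p3=17, p4=25, p5=0, p6=3)

(p0=4, p1=2, p2=1, p3=17, p4=25, p5=0, p6=3)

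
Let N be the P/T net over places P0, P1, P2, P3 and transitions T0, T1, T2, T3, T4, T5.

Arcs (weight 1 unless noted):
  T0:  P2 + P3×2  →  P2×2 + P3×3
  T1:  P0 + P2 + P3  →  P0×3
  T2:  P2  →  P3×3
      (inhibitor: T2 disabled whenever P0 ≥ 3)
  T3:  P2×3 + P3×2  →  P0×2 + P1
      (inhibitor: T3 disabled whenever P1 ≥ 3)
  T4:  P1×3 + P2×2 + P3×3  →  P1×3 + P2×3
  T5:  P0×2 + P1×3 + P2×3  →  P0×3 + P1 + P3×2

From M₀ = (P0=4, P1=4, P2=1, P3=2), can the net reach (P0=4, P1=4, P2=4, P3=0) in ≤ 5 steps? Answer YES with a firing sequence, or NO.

NO — not reachable within 5 firings

depth 0: 1 marking
depth 1: 3 markings reached so far
depth 2: 6 markings reached so far
depth 3: 12 markings reached so far
depth 4: 19 markings reached so far
depth 5: 29 markings reached so far
target is not among the 29 markings reachable within 5 steps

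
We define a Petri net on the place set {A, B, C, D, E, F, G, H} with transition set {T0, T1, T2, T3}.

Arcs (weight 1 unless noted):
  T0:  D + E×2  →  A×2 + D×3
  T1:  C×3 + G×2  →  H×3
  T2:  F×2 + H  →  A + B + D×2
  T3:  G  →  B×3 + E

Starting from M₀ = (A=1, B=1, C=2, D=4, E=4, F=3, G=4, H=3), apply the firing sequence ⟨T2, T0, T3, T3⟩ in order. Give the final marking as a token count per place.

step 1: fire T2:  (A=1, B=1, C=2, D=4, E=4, F=3, G=4, H=3) → (A=2, B=2, C=2, D=6, E=4, F=1, G=4, H=2)
step 2: fire T0:  (A=2, B=2, C=2, D=6, E=4, F=1, G=4, H=2) → (A=4, B=2, C=2, D=8, E=2, F=1, G=4, H=2)
step 3: fire T3:  (A=4, B=2, C=2, D=8, E=2, F=1, G=4, H=2) → (A=4, B=5, C=2, D=8, E=3, F=1, G=3, H=2)
step 4: fire T3:  (A=4, B=5, C=2, D=8, E=3, F=1, G=3, H=2) → (A=4, B=8, C=2, D=8, E=4, F=1, G=2, H=2)

(A=4, B=8, C=2, D=8, E=4, F=1, G=2, H=2)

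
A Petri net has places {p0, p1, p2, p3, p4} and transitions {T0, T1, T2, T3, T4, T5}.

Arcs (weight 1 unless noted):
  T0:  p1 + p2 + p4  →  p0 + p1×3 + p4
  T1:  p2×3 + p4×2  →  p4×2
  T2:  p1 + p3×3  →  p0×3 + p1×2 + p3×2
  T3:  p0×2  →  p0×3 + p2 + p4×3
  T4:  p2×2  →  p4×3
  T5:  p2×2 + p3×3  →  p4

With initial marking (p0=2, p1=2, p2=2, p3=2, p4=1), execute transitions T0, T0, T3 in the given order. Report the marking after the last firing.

step 1: fire T0:  (p0=2, p1=2, p2=2, p3=2, p4=1) → (p0=3, p1=4, p2=1, p3=2, p4=1)
step 2: fire T0:  (p0=3, p1=4, p2=1, p3=2, p4=1) → (p0=4, p1=6, p2=0, p3=2, p4=1)
step 3: fire T3:  (p0=4, p1=6, p2=0, p3=2, p4=1) → (p0=5, p1=6, p2=1, p3=2, p4=4)

(p0=5, p1=6, p2=1, p3=2, p4=4)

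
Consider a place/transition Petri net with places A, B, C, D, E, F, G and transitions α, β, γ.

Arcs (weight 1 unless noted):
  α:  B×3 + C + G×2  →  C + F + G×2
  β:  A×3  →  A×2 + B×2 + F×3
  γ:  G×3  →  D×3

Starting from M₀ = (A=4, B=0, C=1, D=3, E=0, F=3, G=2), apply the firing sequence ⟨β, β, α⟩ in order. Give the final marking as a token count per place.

(A=2, B=1, C=1, D=3, E=0, F=10, G=2)

step 1: fire β:  (A=4, B=0, C=1, D=3, E=0, F=3, G=2) → (A=3, B=2, C=1, D=3, E=0, F=6, G=2)
step 2: fire β:  (A=3, B=2, C=1, D=3, E=0, F=6, G=2) → (A=2, B=4, C=1, D=3, E=0, F=9, G=2)
step 3: fire α:  (A=2, B=4, C=1, D=3, E=0, F=9, G=2) → (A=2, B=1, C=1, D=3, E=0, F=10, G=2)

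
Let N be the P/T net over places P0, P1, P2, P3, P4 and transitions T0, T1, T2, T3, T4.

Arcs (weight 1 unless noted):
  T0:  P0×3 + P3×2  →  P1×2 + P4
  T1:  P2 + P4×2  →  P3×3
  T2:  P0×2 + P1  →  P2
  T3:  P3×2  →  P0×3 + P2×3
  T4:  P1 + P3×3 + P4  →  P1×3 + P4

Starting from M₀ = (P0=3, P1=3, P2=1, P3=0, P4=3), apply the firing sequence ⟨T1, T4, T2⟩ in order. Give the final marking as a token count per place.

step 1: fire T1:  (P0=3, P1=3, P2=1, P3=0, P4=3) → (P0=3, P1=3, P2=0, P3=3, P4=1)
step 2: fire T4:  (P0=3, P1=3, P2=0, P3=3, P4=1) → (P0=3, P1=5, P2=0, P3=0, P4=1)
step 3: fire T2:  (P0=3, P1=5, P2=0, P3=0, P4=1) → (P0=1, P1=4, P2=1, P3=0, P4=1)

(P0=1, P1=4, P2=1, P3=0, P4=1)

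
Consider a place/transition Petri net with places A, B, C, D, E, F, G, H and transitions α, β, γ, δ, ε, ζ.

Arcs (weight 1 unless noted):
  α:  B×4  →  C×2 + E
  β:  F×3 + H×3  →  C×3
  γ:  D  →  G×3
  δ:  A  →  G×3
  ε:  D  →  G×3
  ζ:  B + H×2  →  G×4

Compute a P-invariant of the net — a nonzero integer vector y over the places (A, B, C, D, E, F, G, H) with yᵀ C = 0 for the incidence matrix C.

Incidence matrix C (rows=places, cols=transitions):
        α    β    γ    δ    ε    ζ
    A   0    0    0   -1    0    0
    B  -4    0    0    0    0   -1
    C   2    3    0    0    0    0
    D   0    0   -1    0   -1    0
    E   1    0    0    0    0    0
    F   0   -3    0    0    0    0
    G   0    0    3    3    3    4
    H   0   -3    0    0    0   -2

Candidate y = [0, 0, 1, 0, -2, 1, 0, 0]; check y·C column-wise:
  col α: 0·-4 + 1·2 + -2·1 + 1·0 = 0
  col β: 1·3 + -2·0 + 1·-3 + 0·-3 = 0
  col γ: 1·0 + 0·-1 + -2·0 + 1·0 + 0·3 = 0
  col δ: 0·-1 + 1·0 + -2·0 + 1·0 + 0·3 = 0
  col ε: 1·0 + 0·-1 + -2·0 + 1·0 + 0·3 = 0
  col ζ: 0·-1 + 1·0 + -2·0 + 1·0 + 0·4 + 0·-2 = 0

y = (A:0, B:0, C:1, D:0, E:-2, F:1, G:0, H:0)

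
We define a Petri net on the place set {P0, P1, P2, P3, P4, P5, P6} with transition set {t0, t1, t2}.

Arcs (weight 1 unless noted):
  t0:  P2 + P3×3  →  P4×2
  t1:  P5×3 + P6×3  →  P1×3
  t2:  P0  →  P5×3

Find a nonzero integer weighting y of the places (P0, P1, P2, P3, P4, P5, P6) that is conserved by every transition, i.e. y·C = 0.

Incidence matrix C (rows=places, cols=transitions):
       t0   t1   t2
   P0   0    0   -1
   P1   0    3    0
   P2  -1    0    0
   P3  -3    0    0
   P4   2    0    0
   P5   0   -3    3
   P6   0   -3    0

Candidate y = [0, 0, 3, -1, 0, 0, 0]; check y·C column-wise:
  col t0: 3·-1 + -1·-3 + 0·2 = 0
  col t1: 0·3 + 3·0 + -1·0 + 0·-3 + 0·-3 = 0
  col t2: 0·-1 + 3·0 + -1·0 + 0·3 = 0

y = (P0:0, P1:0, P2:3, P3:-1, P4:0, P5:0, P6:0)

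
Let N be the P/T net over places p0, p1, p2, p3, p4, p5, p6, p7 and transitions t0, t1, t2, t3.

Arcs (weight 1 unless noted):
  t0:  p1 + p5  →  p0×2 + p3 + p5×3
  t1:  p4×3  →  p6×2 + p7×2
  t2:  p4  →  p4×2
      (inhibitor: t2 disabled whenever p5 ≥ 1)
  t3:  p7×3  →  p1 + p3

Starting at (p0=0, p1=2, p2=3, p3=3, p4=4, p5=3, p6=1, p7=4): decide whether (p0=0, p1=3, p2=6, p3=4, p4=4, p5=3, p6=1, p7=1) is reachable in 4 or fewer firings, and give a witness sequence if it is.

NO — not reachable within 4 firings

depth 0: 1 marking
depth 1: 4 markings reached so far
depth 2: 8 markings reached so far
depth 3: 12 markings reached so far
depth 4: 15 markings reached so far
target is not among the 15 markings reachable within 4 steps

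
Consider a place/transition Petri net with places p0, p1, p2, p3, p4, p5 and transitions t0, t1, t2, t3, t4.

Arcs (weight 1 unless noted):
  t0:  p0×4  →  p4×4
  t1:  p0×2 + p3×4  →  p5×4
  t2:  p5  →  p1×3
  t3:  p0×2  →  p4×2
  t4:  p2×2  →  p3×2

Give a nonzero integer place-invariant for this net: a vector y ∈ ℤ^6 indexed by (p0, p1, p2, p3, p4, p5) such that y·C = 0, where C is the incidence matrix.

Incidence matrix C (rows=places, cols=transitions):
       t0   t1   t2   t3   t4
   p0  -4   -2    0   -2    0
   p1   0    0    3    0    0
   p2   0    0    0    0   -2
   p3   0   -4    0    0    2
   p4   4    0    0    2    0
   p5   0    4   -1    0    0

Candidate y = [2, 0, -1, -1, 2, 0]; check y·C column-wise:
  col t0: 2·-4 + -1·0 + -1·0 + 2·4 = 0
  col t1: 2·-2 + -1·0 + -1·-4 + 2·0 + 0·4 = 0
  col t2: 2·0 + 0·3 + -1·0 + -1·0 + 2·0 + 0·-1 = 0
  col t3: 2·-2 + -1·0 + -1·0 + 2·2 = 0
  col t4: 2·0 + -1·-2 + -1·2 + 2·0 = 0

y = (p0:2, p1:0, p2:-1, p3:-1, p4:2, p5:0)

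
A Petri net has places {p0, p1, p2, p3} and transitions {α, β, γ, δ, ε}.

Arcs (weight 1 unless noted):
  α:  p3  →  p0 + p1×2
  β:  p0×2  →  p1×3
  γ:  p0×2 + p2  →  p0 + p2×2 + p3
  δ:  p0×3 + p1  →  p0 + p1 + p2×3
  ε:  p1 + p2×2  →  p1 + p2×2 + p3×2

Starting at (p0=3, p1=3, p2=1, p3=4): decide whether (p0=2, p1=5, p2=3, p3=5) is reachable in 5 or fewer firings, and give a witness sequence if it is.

step 1: fire α:  (p0=3, p1=3, p2=1, p3=4) → (p0=4, p1=5, p2=1, p3=3)
step 2: fire γ:  (p0=4, p1=5, p2=1, p3=3) → (p0=3, p1=5, p2=2, p3=4)
step 3: fire γ:  (p0=3, p1=5, p2=2, p3=4) → (p0=2, p1=5, p2=3, p3=5)

YES — reachable via ⟨α, γ, γ⟩ (3 firings)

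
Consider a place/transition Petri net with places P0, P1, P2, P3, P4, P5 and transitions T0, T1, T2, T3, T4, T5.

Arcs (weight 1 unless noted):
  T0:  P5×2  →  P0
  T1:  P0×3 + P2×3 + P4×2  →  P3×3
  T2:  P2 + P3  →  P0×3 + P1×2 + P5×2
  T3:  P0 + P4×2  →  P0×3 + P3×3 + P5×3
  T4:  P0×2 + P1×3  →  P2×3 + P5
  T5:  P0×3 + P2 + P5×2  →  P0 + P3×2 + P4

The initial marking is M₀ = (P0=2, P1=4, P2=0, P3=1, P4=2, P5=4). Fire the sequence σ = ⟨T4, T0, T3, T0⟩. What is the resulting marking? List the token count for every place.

(P0=4, P1=1, P2=3, P3=4, P4=0, P5=4)

step 1: fire T4:  (P0=2, P1=4, P2=0, P3=1, P4=2, P5=4) → (P0=0, P1=1, P2=3, P3=1, P4=2, P5=5)
step 2: fire T0:  (P0=0, P1=1, P2=3, P3=1, P4=2, P5=5) → (P0=1, P1=1, P2=3, P3=1, P4=2, P5=3)
step 3: fire T3:  (P0=1, P1=1, P2=3, P3=1, P4=2, P5=3) → (P0=3, P1=1, P2=3, P3=4, P4=0, P5=6)
step 4: fire T0:  (P0=3, P1=1, P2=3, P3=4, P4=0, P5=6) → (P0=4, P1=1, P2=3, P3=4, P4=0, P5=4)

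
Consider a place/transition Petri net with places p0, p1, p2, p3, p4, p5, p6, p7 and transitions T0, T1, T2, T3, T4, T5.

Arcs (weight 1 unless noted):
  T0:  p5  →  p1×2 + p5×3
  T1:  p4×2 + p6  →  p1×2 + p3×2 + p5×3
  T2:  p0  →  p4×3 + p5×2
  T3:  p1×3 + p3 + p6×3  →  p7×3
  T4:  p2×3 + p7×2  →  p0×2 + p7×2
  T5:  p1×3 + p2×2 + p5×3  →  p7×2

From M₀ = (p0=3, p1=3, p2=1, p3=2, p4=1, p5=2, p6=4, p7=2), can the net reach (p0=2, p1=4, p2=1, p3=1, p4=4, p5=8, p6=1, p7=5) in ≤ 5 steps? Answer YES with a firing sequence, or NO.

YES — reachable via ⟨T0, T0, T2, T3⟩ (4 firings)

step 1: fire T0:  (p0=3, p1=3, p2=1, p3=2, p4=1, p5=2, p6=4, p7=2) → (p0=3, p1=5, p2=1, p3=2, p4=1, p5=4, p6=4, p7=2)
step 2: fire T0:  (p0=3, p1=5, p2=1, p3=2, p4=1, p5=4, p6=4, p7=2) → (p0=3, p1=7, p2=1, p3=2, p4=1, p5=6, p6=4, p7=2)
step 3: fire T2:  (p0=3, p1=7, p2=1, p3=2, p4=1, p5=6, p6=4, p7=2) → (p0=2, p1=7, p2=1, p3=2, p4=4, p5=8, p6=4, p7=2)
step 4: fire T3:  (p0=2, p1=7, p2=1, p3=2, p4=4, p5=8, p6=4, p7=2) → (p0=2, p1=4, p2=1, p3=1, p4=4, p5=8, p6=1, p7=5)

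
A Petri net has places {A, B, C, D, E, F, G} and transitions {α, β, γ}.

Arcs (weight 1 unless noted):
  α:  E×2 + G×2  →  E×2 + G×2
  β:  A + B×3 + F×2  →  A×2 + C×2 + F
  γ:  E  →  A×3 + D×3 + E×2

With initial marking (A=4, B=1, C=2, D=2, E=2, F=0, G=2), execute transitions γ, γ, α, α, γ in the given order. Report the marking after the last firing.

step 1: fire γ:  (A=4, B=1, C=2, D=2, E=2, F=0, G=2) → (A=7, B=1, C=2, D=5, E=3, F=0, G=2)
step 2: fire γ:  (A=7, B=1, C=2, D=5, E=3, F=0, G=2) → (A=10, B=1, C=2, D=8, E=4, F=0, G=2)
step 3: fire α:  (A=10, B=1, C=2, D=8, E=4, F=0, G=2) → (A=10, B=1, C=2, D=8, E=4, F=0, G=2)
step 4: fire α:  (A=10, B=1, C=2, D=8, E=4, F=0, G=2) → (A=10, B=1, C=2, D=8, E=4, F=0, G=2)
step 5: fire γ:  (A=10, B=1, C=2, D=8, E=4, F=0, G=2) → (A=13, B=1, C=2, D=11, E=5, F=0, G=2)

(A=13, B=1, C=2, D=11, E=5, F=0, G=2)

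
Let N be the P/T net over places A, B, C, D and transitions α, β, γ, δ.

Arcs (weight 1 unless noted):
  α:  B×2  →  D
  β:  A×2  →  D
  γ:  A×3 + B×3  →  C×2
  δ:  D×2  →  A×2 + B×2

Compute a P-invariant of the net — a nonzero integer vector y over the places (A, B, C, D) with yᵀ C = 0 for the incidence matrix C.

y = (A:1, B:1, C:3, D:2)

Incidence matrix C (rows=places, cols=transitions):
        α    β    γ    δ
    A   0   -2   -3    2
    B  -2    0   -3    2
    C   0    0    2    0
    D   1    1    0   -2

Candidate y = [1, 1, 3, 2]; check y·C column-wise:
  col α: 1·0 + 1·-2 + 3·0 + 2·1 = 0
  col β: 1·-2 + 1·0 + 3·0 + 2·1 = 0
  col γ: 1·-3 + 1·-3 + 3·2 + 2·0 = 0
  col δ: 1·2 + 1·2 + 3·0 + 2·-2 = 0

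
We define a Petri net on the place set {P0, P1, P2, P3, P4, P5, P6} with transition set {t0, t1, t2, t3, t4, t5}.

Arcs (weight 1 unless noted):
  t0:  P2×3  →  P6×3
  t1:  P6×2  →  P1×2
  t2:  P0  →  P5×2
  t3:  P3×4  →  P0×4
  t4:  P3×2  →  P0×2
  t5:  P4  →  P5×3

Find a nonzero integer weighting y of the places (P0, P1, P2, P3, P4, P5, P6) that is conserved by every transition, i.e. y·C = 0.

y = (P0:2, P1:0, P2:0, P3:2, P4:3, P5:1, P6:0)

Incidence matrix C (rows=places, cols=transitions):
       t0   t1   t2   t3   t4   t5
   P0   0    0   -1    4    2    0
   P1   0    2    0    0    0    0
   P2  -3    0    0    0    0    0
   P3   0    0    0   -4   -2    0
   P4   0    0    0    0    0   -1
   P5   0    0    2    0    0    3
   P6   3   -2    0    0    0    0

Candidate y = [2, 0, 0, 2, 3, 1, 0]; check y·C column-wise:
  col t0: 2·0 + 0·-3 + 2·0 + 3·0 + 1·0 + 0·3 = 0
  col t1: 2·0 + 0·2 + 2·0 + 3·0 + 1·0 + 0·-2 = 0
  col t2: 2·-1 + 2·0 + 3·0 + 1·2 = 0
  col t3: 2·4 + 2·-4 + 3·0 + 1·0 = 0
  col t4: 2·2 + 2·-2 + 3·0 + 1·0 = 0
  col t5: 2·0 + 2·0 + 3·-1 + 1·3 = 0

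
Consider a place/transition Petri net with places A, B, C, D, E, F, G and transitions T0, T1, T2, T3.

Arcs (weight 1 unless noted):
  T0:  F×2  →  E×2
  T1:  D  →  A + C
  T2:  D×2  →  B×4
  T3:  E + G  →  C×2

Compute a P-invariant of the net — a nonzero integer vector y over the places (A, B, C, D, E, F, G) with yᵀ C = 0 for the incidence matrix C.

Incidence matrix C (rows=places, cols=transitions):
       T0   T1   T2   T3
    A   0    1    0    0
    B   0    0    4    0
    C   0    1    0    2
    D   0   -1   -2    0
    E   2    0    0   -1
    F  -2    0    0    0
    G   0    0    0   -1

Candidate y = [2, 1, 0, 2, 0, 0, 0]; check y·C column-wise:
  col T0: 2·0 + 1·0 + 2·0 + 0·2 + 0·-2 = 0
  col T1: 2·1 + 1·0 + 0·1 + 2·-1 = 0
  col T2: 2·0 + 1·4 + 2·-2 = 0
  col T3: 2·0 + 1·0 + 0·2 + 2·0 + 0·-1 + 0·-1 = 0

y = (A:2, B:1, C:0, D:2, E:0, F:0, G:0)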